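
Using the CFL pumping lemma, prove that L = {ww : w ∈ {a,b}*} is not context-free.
Assume for contradiction that L is context-free, and let p ≥ 1 be the pumping length given by the pumping lemma for CFLs.
Choose s = a^p b^p a^p b^p. Then s ∈ L (take w = a^p b^p) and |s| = 4p ≥ p.
By the CFL pumping lemma, s = uvxyz for some u, v, x, y, z with |vxy| ≤ p, |vy| ≥ 1, and uv^i xy^i z ∈ L for every i ≥ 0.

Write s as four blocks A₁ B₁ A₂ B₂ with A₁ = A₂ = a^p and B₁ = B₂ = b^p. Since |vxy| ≤ p, the window vxy lies inside at most two adjacent blocks. Take i = 0 and let t = uxz, so |t| = 4p − |vy| with 1 ≤ |vy| ≤ p. If |t| is odd, t ∉ L immediately, so assume |vy| is even (hence |vy| ≥ 2) and |t|/2 = 2p − |vy|/2, which satisfies p ≤ |t|/2 ≤ 2p − 1.

Case 1 (vxy inside A₁B₁): t = a^(p−j) b^(p−l) a^p b^p with j + l = |vy|. The second half of t has length < 2p, so it is a suffix of the trailing a^p b^p and ends in b; the first half is a^(p−j) b^(p−l) a^((j+l)/2), which ends in a because (j+l)/2 ≥ 1. The halves differ, so t ∉ L.

Case 2 (vxy inside B₁A₂, straddling the middle): t = a^p b^(p−j) a^(p−l) b^p with j + l = |vy|. If t = ww, then w is a prefix of t of length ≥ p, so w begins with a^p; and w is a suffix of t of length ≥ p, so w ends with b^p. That forces |w| ≥ 2p, contradicting |w| = |t|/2 ≤ 2p − 1. So t ∉ L.

Case 3 (vxy inside A₂B₂): t = a^p b^p a^(p−j) b^(p−l) with j + l = |vy|. The first half of t is a prefix of a^p b^p, so it begins with a; the second half is b^((j+l)/2) a^(p−j) b^(p−l), which begins with b. The halves differ, so t ∉ L.

In every case uv⁰xy⁰z = uxz ∉ L.

This contradicts the CFL pumping lemma, which requires uv^i xy^i z ∈ L for all i ≥ 0.
Hence L = {ww : w ∈ {a,b}*} is not context-free. ∎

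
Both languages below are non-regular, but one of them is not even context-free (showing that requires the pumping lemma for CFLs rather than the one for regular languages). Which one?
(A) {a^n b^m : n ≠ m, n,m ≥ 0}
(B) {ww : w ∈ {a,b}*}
(B) {ww : w ∈ {a,b}*}

(B) {ww : w ∈ {a,b}*} requires the CFL pumping lemma.

- {a^n b^m : n ≠ m, n,m ≥ 0} is context-free (but not regular)
  • Can be shown non-regular with the regular pumping lemma
  • After pumping a's, we can make n = m

- {ww : w ∈ {a,b}*} is NOT context-free
  • Requires the CFL pumping lemma to prove
  • Cannot verify equality of two arbitrary substrings

The CFL pumping lemma is "stronger" in that it can prove non-membership
in the larger class of context-free languages.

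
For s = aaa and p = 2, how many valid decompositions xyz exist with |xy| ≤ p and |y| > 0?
3

For s = 'aaa' with pumping length p = 2:

Constraints: |xy| ≤ 2, |y| > 0

Valid decompositions (|xy| ≤ p, |y| ≥ 1):
  • x='', y='a', z='aa'
  • x='a', y='a', z='a'
  • x='', y='aa', z='a'

Total count: 3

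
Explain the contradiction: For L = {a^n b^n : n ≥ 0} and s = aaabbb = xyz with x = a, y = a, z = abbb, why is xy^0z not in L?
xy⁰z = aabbb ∉ L

Pumping with i = 0 replaces y = a by y⁰ = ε:
- Original: s = xyz = aaabbb; aaabbb = a^3 b^3 has equal counts (3 = 3), so it is in L
- Pumped: xy⁰z = a · ε · abbb = aabbb
- aabbb has 2 a's and 3 b's; 2 ≠ 3, so it is not in L

The pumping lemma would require xy⁰z ∈ L, so this decomposition yields a contradiction.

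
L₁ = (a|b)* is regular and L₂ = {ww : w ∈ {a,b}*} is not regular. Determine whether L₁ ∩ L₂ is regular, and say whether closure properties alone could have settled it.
No — L₁ ∩ L₂ is not regular.

(a|b)* is all strings over {a,b}, so L₁ ∩ L₂ = {ww : w ∈ {a,b}*} = L₂ itself, which is not regular (pump s = a^p b a^p b).

Note that the bare facts "L₁ regular, L₂ non-regular" do not settle the question by themselves: the closure of regular languages under ∪, ∩, complement and difference applies only when BOTH operands are regular. With a non-regular operand the result can come out regular or non-regular depending on the specific languages, so one has to work out L₁ ∩ L₂ for this particular pair, as above.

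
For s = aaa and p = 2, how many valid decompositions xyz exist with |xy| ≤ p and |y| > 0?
3

For s = 'aaa' with pumping length p = 2:

Constraints: |xy| ≤ 2, |y| > 0

Valid decompositions (|xy| ≤ p, |y| ≥ 1):
  • x='', y='a', z='aa'
  • x='a', y='a', z='a'
  • x='', y='aa', z='a'

Total count: 3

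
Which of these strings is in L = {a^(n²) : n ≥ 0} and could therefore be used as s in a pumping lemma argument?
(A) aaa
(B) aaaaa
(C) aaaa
(C) aaaa

The pumping lemma is applied to a string s that lies in L, so first check membership of each option:
- (A) aaa has length 3, strictly between 1² = 1 and 2² = 4, so it is not in L ✗
- (B) aaaaa has length 5, strictly between 2² = 4 and 3² = 9, so it is not in L ✗
- (C) aaaa has length 4 = 2², a perfect square, so it is in L ✓

Only (C) aaaa is in L, so it is the only candidate that could play the role of s.
(In a complete proof one picks s in terms of the pumping length p so that |s| ≥ p is guaranteed; a fixed string like aaaa illustrates the shape of such an s.)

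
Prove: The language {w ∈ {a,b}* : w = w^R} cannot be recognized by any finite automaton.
Assume for contradiction that L is regular, and let p ≥ 1 be the pumping length given by the pumping lemma.
Choose s = a^p b a^p. Then s ∈ L (it reads the same in both directions) and |s| = 2p + 1 ≥ p.
By the pumping lemma, s = xyz for some x, y, z with |xy| ≤ p, |y| ≥ 1, and xy^i z ∈ L for every i ≥ 0.
Since |xy| ≤ p and the first p symbols of s are all a's, y = a^k for some k with 1 ≤ k ≤ p.

Take i = 2: xy²z = a^(p + k) b a^p.
Its reversal is a^p b a^(p + k). These differ because the block of a's before the unique b has length p + k in one and p in the other, and p + k ≠ p since k ≥ 1. So xy²z is not a palindrome, i.e. xy²z ∉ L.

This contradicts the pumping lemma, which requires xy^i z ∈ L for all i ≥ 0.
Hence L = {w ∈ {a,b}* : w = w^R} is not regular. ∎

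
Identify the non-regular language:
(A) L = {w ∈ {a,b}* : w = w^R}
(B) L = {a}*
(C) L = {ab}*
(A) {w ∈ {a,b}* : w = w^R}

(A) L = {w ∈ {a,b}* : w = w^R} is NOT regular.

The pumping lemma can be used to prove this:
After pumping, the string is no longer symmetric

The other languages are regular because they can be recognized by finite automata.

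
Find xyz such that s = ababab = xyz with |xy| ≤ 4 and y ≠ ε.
x = '', y = 'a', z = 'babab'

For s = ababab and p = 4, one valid decomposition is:
- x = '' (length 0)
- y = 'a' (length 1)
- z = 'babab' (length 5)

Verification:
- xyz = '' + 'a' + 'babab' = ababab ✓
- |xy| = 1 ≤ 4 ✓
- |y| = 1 > 0 ✓

All pumping lemma constraints are satisfied.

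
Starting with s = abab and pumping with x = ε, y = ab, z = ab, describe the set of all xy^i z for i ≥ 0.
{xy^i z : i ≥ 0} = {(ab)^(i+1) : i ≥ 0} = {ab, abab, ababab, ...}

With x = ε, y = ab, z = ab: Pumping 'ab' gives strings of alternating a's and b's.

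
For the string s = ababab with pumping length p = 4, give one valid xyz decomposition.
x = 'ab', y = 'ab', z = 'ab'

For s = ababab and p = 4, one valid decomposition is:
- x = 'ab' (length 2)
- y = 'ab' (length 2)
- z = 'ab' (length 2)

Verification:
- xyz = 'ab' + 'ab' + 'ab' = ababab ✓
- |xy| = 4 ≤ 4 ✓
- |y| = 2 > 0 ✓

All pumping lemma constraints are satisfied.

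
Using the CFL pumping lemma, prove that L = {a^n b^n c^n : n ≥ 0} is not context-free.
Assume for contradiction that L is context-free, and let p ≥ 1 be the pumping length given by the pumping lemma for CFLs.
Choose s = a^p b^p c^p. Then s ∈ L and |s| = 3p ≥ p.
By the CFL pumping lemma, s = uvxyz for some u, v, x, y, z with |vxy| ≤ p, |vy| ≥ 1, and uv^i xy^i z ∈ L for every i ≥ 0.

Because |vxy| ≤ p, the window vxy cannot contain both an a and a c: any substring of s containing both must include the entire block b^p plus at least one a and one c, so it has length ≥ p + 2 > p.
Hence at least one of the letters a, c does not occur in vy at all.

Take i = 0: the string uxz is obtained from s by deleting |vy| ≥ 1 symbols, so |uxz| = 3p − |vy| < 3p.
But the letter (a or c) that does not occur in vy still occurs exactly p times in uxz. Every string of L with exactly p copies of some letter is a^p b^p c^p, of length 3p. Since |uxz| < 3p, uxz ∉ L.

This contradicts the CFL pumping lemma, which requires uv^i xy^i z ∈ L for all i ≥ 0.
Hence L = {a^n b^n c^n : n ≥ 0} is not context-free. ∎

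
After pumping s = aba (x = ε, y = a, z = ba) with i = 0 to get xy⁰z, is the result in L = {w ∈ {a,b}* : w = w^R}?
No

xy⁰z = ε · ε · ba = ba.
ba reversed is ab ≠ ba, so it is not a palindrome and is not in L.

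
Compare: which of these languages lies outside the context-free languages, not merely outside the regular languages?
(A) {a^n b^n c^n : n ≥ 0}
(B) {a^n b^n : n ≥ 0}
(A) {a^n b^n c^n : n ≥ 0}

(A) {a^n b^n c^n : n ≥ 0} requires the CFL pumping lemma.

- {a^n b^n : n ≥ 0} is context-free (but not regular)
  • Can be shown non-regular with the regular pumping lemma
  • After pumping, the number of a's and b's become unequal

- {a^n b^n c^n : n ≥ 0} is NOT context-free
  • Requires the CFL pumping lemma to prove
  • Cannot maintain three equal counts simultaneously

The CFL pumping lemma is "stronger" in that it can prove non-membership
in the larger class of context-free languages.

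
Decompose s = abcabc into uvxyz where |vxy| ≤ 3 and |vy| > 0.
u='ab', v='c', x='a', y='b', z='c'

For s = abcabc with pumping length p = 3:

One valid decomposition:
- u = 'ab'
- v = 'c'
- x = 'a'
- y = 'b'
- z = 'c'

Verification:
- uvxyz = 'ab' + 'c' + 'a' + 'b' + 'c' = abcabc ✓
- |vxy| = |'cab'| = 3 ≤ 3 ✓
- |vy| = |'cb'| = 2 > 0 ✓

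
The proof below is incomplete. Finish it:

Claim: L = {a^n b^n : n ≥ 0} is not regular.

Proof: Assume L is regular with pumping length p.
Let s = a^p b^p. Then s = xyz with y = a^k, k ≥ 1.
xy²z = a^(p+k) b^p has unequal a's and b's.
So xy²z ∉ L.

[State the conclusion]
This contradicts the pumping lemma for regular languages,
which guarantees xy^i z ∈ L for all i ≥ 0.

Since our assumption that L is regular leads to a contradiction,
we conclude that L = {a^n b^n : n ≥ 0} is NOT regular. ∎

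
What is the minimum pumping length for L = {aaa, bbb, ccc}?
p = 4

For a finite language L, the pumping lemma holds vacuously if p > max|s| for s ∈ L.

The longest string in L = {aaa, bbb, ccc} has length 3.
If p = 4, then no string s ∈ L has |s| ≥ p, so the condition is vacuously true.

The minimum pumping length is p = 4.

Why no smaller p works: for any p ≤ 3, the longest string s ∈ L has |s| = 3 ≥ p, so it would
have to be pumpable; but pumping up (i = 2, 3, ...) produces ever longer strings, which cannot all lie in the
finite language L. So the pumping property fails for every p ≤ 3.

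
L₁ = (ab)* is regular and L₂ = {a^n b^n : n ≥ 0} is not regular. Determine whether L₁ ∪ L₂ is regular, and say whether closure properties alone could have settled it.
No — L₁ ∪ L₂ is not regular.

Let U = (ab)* ∪ {a^n b^n}. If U were regular, then U ∩ aa*bb* would be regular (closure under intersection with a regular language). But (ab)* ∩ aa*bb* = {ab} and {a^n b^n} ∩ aa*bb* = {a^n b^n : n ≥ 1}, so U ∩ aa*bb* = {a^n b^n : n ≥ 1}, which is not regular. Hence U is not regular.

Note that the bare facts "L₁ regular, L₂ non-regular" do not settle the question by themselves: the closure of regular languages under ∪, ∩, complement and difference applies only when BOTH operands are regular. With a non-regular operand the result can come out regular or non-regular depending on the specific languages, so one has to work out L₁ ∪ L₂ for this particular pair, as above.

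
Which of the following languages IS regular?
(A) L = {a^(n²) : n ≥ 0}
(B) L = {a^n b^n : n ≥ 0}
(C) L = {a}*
(C) {a}*

(C) L = {a}* is regular.

This can be recognized by a finite automaton (DFA/NFA).
Regular expressions like {a}* define regular languages.

The other choices are not regular:
- {a^n b^n : n ≥ 0}: After pumping, the number of a's and b's become unequal
- {a^(n²) : n ≥ 0}: After pumping, length is no longer a perfect square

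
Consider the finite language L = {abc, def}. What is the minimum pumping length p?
p = 4

For a finite language L, the pumping lemma holds vacuously if p > max|s| for s ∈ L.

The longest string in L = {abc, def} has length 3.
If p = 4, then no string s ∈ L has |s| ≥ p, so the condition is vacuously true.

The minimum pumping length is p = 4.

Why no smaller p works: for any p ≤ 3, the longest string s ∈ L has |s| = 3 ≥ p, so it would
have to be pumpable; but pumping up (i = 2, 3, ...) produces ever longer strings, which cannot all lie in the
finite language L. So the pumping property fails for every p ≤ 3.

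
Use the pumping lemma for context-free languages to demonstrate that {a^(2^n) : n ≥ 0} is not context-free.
Assume for contradiction that L is context-free, and let p ≥ 1 be the pumping length given by the pumping lemma for CFLs.
Choose s = a^(2^p). Then s ∈ L and |s| = 2^p ≥ p.
By the CFL pumping lemma, s = uvxyz for some u, v, x, y, z with |vxy| ≤ p, |vy| ≥ 1, and uv^i xy^i z ∈ L for every i ≥ 0.
All symbols are a's, so only lengths matter: let k = |vy|, with 1 ≤ k ≤ |vxy| ≤ p < 2^p.

Take i = 2: |uv²xy²z| = 2^p + k, and 2^p < 2^p + k < 2^p + 2^p = 2^(p+1).
So the length lies strictly between consecutive powers of two and is not a power of 2; uv²xy²z ∉ L.

This contradicts the CFL pumping lemma, which requires uv^i xy^i z ∈ L for all i ≥ 0.
Hence L = {a^(2^n) : n ≥ 0} is not context-free. ∎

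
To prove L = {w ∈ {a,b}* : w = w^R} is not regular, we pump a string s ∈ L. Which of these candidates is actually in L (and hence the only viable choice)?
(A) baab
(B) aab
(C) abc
(A) baab

The pumping lemma is applied to a string s that lies in L, so first check membership of each option:
- (A) baab reversed is baab, the same string, so it is a palindrome and is in L ✓
- (B) aab reversed is baa ≠ aab, so it is not a palindrome and is not in L ✗
- (C) abc reversed is cba ≠ abc, so it is not a palindrome and is not in L ✗

Only (A) baab is in L, so it is the only candidate that could play the role of s.
(In a complete proof one picks s in terms of the pumping length p so that |s| ≥ p is guaranteed; a fixed string like baab illustrates the shape of such an s.)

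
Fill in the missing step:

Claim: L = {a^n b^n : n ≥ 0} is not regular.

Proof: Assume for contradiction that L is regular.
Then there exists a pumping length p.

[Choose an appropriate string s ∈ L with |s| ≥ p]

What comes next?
s = a^p b^p

This string is in L (has equal a's and b's) and has length 2p ≥ p.
Any decomposition xyz with |xy| ≤ p means y consists only of a's,
so pumping will unbalance the counts.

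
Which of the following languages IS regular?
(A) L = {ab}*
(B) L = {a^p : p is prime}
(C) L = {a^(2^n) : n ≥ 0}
(A) {ab}*

(A) L = {ab}* is regular.

This can be recognized by a finite automaton (DFA/NFA).
Regular expressions like {ab}* define regular languages.

The other choices are not regular:
- {a^(2^n) : n ≥ 0}: After pumping, length is no longer a power of 2
- {a^p : p is prime}: After pumping, the length becomes composite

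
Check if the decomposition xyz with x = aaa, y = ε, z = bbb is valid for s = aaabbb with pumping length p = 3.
Violated: |y| > 0

The decomposition x = aaa, y = ε, z = bbb for s = aaabbb with p = 3
violates the constraint: |y| > 0

|y| = 0, but the pumping lemma requires |y| > 0 (y must be non-empty).

Pumping lemma constraints:
1. xyz = s (decomposition is valid)
2. |xy| ≤ p
3. |y| > 0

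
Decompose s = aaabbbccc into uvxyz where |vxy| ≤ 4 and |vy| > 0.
u='aa', v='a', x='bb', y='b', z='ccc'

For s = aaabbbccc with pumping length p = 4:

One valid decomposition:
- u = 'aa'
- v = 'a'
- x = 'bb'
- y = 'b'
- z = 'ccc'

Verification:
- uvxyz = 'aa' + 'a' + 'bb' + 'b' + 'ccc' = aaabbbccc ✓
- |vxy| = |'abbb'| = 4 ≤ 4 ✓
- |vy| = |'ab'| = 2 > 0 ✓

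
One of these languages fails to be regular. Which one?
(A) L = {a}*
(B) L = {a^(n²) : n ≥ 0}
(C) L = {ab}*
(B) {a^(n²) : n ≥ 0}

(B) L = {a^(n²) : n ≥ 0} is NOT regular.

The pumping lemma can be used to prove this:
After pumping, length is no longer a perfect square

The other languages are regular because they can be recognized by finite automata.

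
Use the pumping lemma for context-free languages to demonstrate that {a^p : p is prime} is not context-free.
Assume for contradiction that L is context-free, and let p ≥ 1 be the pumping length given by the pumping lemma for CFLs.
Choose a prime q with q ≥ p and let s = a^q. Then s ∈ L and |s| = q ≥ p.
By the CFL pumping lemma, s = uvxyz for some u, v, x, y, z with |vxy| ≤ p, |vy| ≥ 1, and uv^i xy^i z ∈ L for every i ≥ 0.
All symbols are a's, so only lengths matter: let k = |vy|, with 1 ≤ k ≤ p. Then |uv^i xy^i z| = q + (i − 1)k.

Take i = q + 1: the length is q + qk = q(k + 1).
Both factors satisfy q ≥ 2 and k + 1 ≥ 2, so q(k + 1) is composite and uv^(q+1) xy^(q+1) z ∉ L.

This contradicts the CFL pumping lemma, which requires uv^i xy^i z ∈ L for all i ≥ 0.
Hence L = {a^p : p is prime} is not context-free. ∎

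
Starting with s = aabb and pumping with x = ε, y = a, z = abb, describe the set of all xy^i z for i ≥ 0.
{xy^i z : i ≥ 0} = {a^(i+1) b^2 : i ≥ 0} = {abb, aabb, aaabb, ...}

With x = ε, y = a, z = abb: Starting with aabb and pumping the first 'a' (z = abb keeps the second 'a'), we get strings with i+1 a's followed by 2 b's for i = 0, 1, 2, ...; note bb is not produced because z always contributes one a.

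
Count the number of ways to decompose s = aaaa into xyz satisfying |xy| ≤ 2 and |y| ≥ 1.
3

For s = 'aaaa' with pumping length p = 2:

Constraints: |xy| ≤ 2, |y| > 0

Valid decompositions (|xy| ≤ p, |y| ≥ 1):
  • x='', y='a', z='aaa'
  • x='a', y='a', z='aa'
  • x='', y='aa', z='aa'

Total count: 3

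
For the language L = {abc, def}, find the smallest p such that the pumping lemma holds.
p = 4

For a finite language L, the pumping lemma holds vacuously if p > max|s| for s ∈ L.

The longest string in L = {abc, def} has length 3.
If p = 4, then no string s ∈ L has |s| ≥ p, so the condition is vacuously true.

The minimum pumping length is p = 4.

Why no smaller p works: for any p ≤ 3, the longest string s ∈ L has |s| = 3 ≥ p, so it would
have to be pumpable; but pumping up (i = 2, 3, ...) produces ever longer strings, which cannot all lie in the
finite language L. So the pumping property fails for every p ≤ 3.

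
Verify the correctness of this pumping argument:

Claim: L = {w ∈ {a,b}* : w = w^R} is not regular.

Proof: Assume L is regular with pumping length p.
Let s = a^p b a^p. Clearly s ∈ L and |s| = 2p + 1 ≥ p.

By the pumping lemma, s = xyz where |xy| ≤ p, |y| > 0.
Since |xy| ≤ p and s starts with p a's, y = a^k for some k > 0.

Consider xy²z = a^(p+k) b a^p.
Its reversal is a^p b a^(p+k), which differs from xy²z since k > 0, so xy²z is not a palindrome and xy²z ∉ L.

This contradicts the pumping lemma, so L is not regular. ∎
The proof is correct.

This proof is valid because:
1. s = a^p b a^p is in L and is chosen in terms of p, so |s| ≥ p holds for every p
2. The decomposition analysis is correct: |xy| ≤ p forces y to lie inside the leading a's
3. The contradiction is valid: a^(p+k) b a^p has more a's before the b than after it, so it is not a palindrome
4. The conclusion follows logically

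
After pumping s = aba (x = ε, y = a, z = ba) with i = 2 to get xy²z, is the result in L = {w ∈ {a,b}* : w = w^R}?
No

xy²z = ε · aa · ba = aaba.
aaba reversed is abaa ≠ aaba, so it is not a palindrome and is not in L.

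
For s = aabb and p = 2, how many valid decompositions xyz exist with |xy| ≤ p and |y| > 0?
3

For s = 'aabb' with pumping length p = 2:

Constraints: |xy| ≤ 2, |y| > 0

Valid decompositions (|xy| ≤ p, |y| ≥ 1):
  • x='', y='a', z='abb'
  • x='a', y='a', z='bb'
  • x='', y='aa', z='bb'

Total count: 3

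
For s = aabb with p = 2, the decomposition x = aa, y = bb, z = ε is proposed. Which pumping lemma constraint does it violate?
Violated: |xy| ≤ p

The decomposition x = aa, y = bb, z = ε for s = aabb with p = 2
violates the constraint: |xy| ≤ p

|xy| = |aabb| = 4 > 2 = p. The decomposition puts too many characters in xy.

Pumping lemma constraints:
1. xyz = s (decomposition is valid)
2. |xy| ≤ p
3. |y| > 0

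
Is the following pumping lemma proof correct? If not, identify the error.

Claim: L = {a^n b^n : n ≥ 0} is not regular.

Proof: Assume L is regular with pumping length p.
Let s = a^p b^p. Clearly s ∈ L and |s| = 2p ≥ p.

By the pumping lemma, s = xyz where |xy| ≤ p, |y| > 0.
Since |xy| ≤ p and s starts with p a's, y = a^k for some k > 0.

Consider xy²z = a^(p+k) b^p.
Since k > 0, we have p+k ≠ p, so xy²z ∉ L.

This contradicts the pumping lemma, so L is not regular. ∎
The proof is correct.

This proof is valid because:
1. The string s = a^p b^p is correctly in L
2. The decomposition analysis is correct: y must consist only of a's
3. The contradiction is valid: pumping increases a's but not b's
4. The conclusion follows logically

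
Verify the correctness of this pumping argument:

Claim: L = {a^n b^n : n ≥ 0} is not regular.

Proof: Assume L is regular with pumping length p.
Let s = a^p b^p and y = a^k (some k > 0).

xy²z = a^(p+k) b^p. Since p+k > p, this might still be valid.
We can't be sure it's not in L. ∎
The proof is INCORRECT.

Error: The conclusion is wrong.
xy²z = a^(p+k) b^p is definitely NOT in L because the number of a's (p+k) ≠ number of b's (p).
The proof incorrectly doubts what is actually a valid contradiction.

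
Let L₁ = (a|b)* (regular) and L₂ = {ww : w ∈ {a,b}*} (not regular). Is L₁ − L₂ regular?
No — L₁ − L₂ is not regular.

L₁ − L₂ is the complement of {ww} within {a,b}*. If it were regular, its complement {ww} would be regular as well (regular languages are closed under complement) — contradiction. So L₁ − L₂ is not regular.

Note that the bare facts "L₁ regular, L₂ non-regular" do not settle the question by themselves: the closure of regular languages under ∪, ∩, complement and difference applies only when BOTH operands are regular. With a non-regular operand the result can come out regular or non-regular depending on the specific languages, so one has to work out L₁ − L₂ for this particular pair, as above.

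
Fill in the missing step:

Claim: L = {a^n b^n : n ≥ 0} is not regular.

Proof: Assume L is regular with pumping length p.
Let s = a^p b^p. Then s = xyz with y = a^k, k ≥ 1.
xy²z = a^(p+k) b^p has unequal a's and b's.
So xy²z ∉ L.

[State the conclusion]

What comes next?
This contradicts the pumping lemma for regular languages,
which guarantees xy^i z ∈ L for all i ≥ 0.

Since our assumption that L is regular leads to a contradiction,
we conclude that L = {a^n b^n : n ≥ 0} is NOT regular. ∎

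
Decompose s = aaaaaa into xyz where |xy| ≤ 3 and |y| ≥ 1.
x = '', y = 'a', z = 'aaaaa'

For s = aaaaaa and p = 3, one valid decomposition is:
- x = '' (length 0)
- y = 'a' (length 1)
- z = 'aaaaa' (length 5)

Verification:
- xyz = '' + 'a' + 'aaaaa' = aaaaaa ✓
- |xy| = 1 ≤ 3 ✓
- |y| = 1 > 0 ✓

All pumping lemma constraints are satisfied.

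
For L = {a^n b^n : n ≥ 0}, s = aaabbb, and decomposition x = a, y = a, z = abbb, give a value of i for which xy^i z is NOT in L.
i = 3

xy³z = a · aaa · abbb = aaaaabbb; aaaaabbb has 5 a's and 3 b's; 5 ≠ 3, so it is not in L.
(Other choices also work, e.g. i = 0, 2; only i = 1 is guaranteed to stay in L since xy¹z = s.)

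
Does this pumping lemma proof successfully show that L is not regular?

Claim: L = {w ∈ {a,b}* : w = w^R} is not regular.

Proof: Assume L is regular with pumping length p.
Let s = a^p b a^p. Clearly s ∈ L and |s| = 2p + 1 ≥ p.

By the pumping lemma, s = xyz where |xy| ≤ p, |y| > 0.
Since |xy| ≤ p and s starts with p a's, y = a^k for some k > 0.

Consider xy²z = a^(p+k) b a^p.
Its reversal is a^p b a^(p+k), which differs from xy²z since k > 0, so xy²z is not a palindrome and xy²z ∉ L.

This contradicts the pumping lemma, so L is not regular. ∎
The proof is correct.

This proof is valid because:
1. s = a^p b a^p is in L and is chosen in terms of p, so |s| ≥ p holds for every p
2. The decomposition analysis is correct: |xy| ≤ p forces y to lie inside the leading a's
3. The contradiction is valid: a^(p+k) b a^p has more a's before the b than after it, so it is not a palindrome
4. The conclusion follows logically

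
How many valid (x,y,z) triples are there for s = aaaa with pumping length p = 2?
3

For s = 'aaaa' with pumping length p = 2:

Constraints: |xy| ≤ 2, |y| > 0

Valid decompositions (|xy| ≤ p, |y| ≥ 1):
  • x='', y='a', z='aaa'
  • x='a', y='a', z='aa'
  • x='', y='aa', z='aa'

Total count: 3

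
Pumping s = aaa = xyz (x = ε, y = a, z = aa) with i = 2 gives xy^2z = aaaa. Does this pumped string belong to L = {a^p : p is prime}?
No

xy²z = ε · aa · aa = aaaa.
aaaa has length 4 = 2 × 2, which is not prime, so it is not in L.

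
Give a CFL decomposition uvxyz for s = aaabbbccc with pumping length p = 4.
u='aa', v='a', x='bb', y='b', z='ccc'

For s = aaabbbccc with pumping length p = 4:

One valid decomposition:
- u = 'aa'
- v = 'a'
- x = 'bb'
- y = 'b'
- z = 'ccc'

Verification:
- uvxyz = 'aa' + 'a' + 'bb' + 'b' + 'ccc' = aaabbbccc ✓
- |vxy| = |'abbb'| = 4 ≤ 4 ✓
- |vy| = |'ab'| = 2 > 0 ✓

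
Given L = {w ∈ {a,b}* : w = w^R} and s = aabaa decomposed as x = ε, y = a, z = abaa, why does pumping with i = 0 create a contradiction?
xy⁰z = abaa ∉ L

Pumping with i = 0 replaces y = a by y⁰ = ε:
- Original: s = xyz = aabaa; aabaa reversed is aabaa, the same string, so it is a palindrome and is in L
- Pumped: xy⁰z = ε · ε · abaa = abaa
- abaa reversed is aaba ≠ abaa, so it is not a palindrome and is not in L

The pumping lemma would require xy⁰z ∈ L, so this decomposition yields a contradiction.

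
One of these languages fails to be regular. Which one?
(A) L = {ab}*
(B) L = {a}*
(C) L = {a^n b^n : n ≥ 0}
(C) {a^n b^n : n ≥ 0}

(C) L = {a^n b^n : n ≥ 0} is NOT regular.

The pumping lemma can be used to prove this:
After pumping, the number of a's and b's become unequal

The other languages are regular because they can be recognized by finite automata.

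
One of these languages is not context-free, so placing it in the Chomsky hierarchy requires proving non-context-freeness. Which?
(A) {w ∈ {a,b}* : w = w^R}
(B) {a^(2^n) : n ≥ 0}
(B) {a^(2^n) : n ≥ 0}

(B) {a^(2^n) : n ≥ 0} requires the CFL pumping lemma.

- {w ∈ {a,b}* : w = w^R} is context-free (but not regular)
  • Can be shown non-regular with the regular pumping lemma
  • After pumping, the string is no longer symmetric

- {a^(2^n) : n ≥ 0} is NOT context-free
  • Requires the CFL pumping lemma to prove
  • Gaps between powers of 2 grow exponentially

The CFL pumping lemma is "stronger" in that it can prove non-membership
in the larger class of context-free languages.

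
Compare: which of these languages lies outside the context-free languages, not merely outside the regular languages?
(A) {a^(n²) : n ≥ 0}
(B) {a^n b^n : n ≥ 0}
(A) {a^(n²) : n ≥ 0}

(A) {a^(n²) : n ≥ 0} requires the CFL pumping lemma.

- {a^n b^n : n ≥ 0} is context-free (but not regular)
  • Can be shown non-regular with the regular pumping lemma
  • After pumping, the number of a's and b's become unequal

- {a^(n²) : n ≥ 0} is NOT context-free
  • Requires the CFL pumping lemma to prove
  • Gaps between squares grow unboundedly

The CFL pumping lemma is "stronger" in that it can prove non-membership
in the larger class of context-free languages.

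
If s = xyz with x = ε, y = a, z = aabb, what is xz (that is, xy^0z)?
aabb

Given x = '', y = 'a', z = 'aabb' and i = 0:

xy^0z = x + y·y·...·y (0 times) + z
       = '' + 'a'^0 + 'aabb'
       = '' + '' + 'aabb'
       = 'aabb'

The pumped string is 'aabb' with length 4.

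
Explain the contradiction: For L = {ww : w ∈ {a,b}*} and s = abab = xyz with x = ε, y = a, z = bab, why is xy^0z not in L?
xy⁰z = bab ∉ L

Pumping with i = 0 replaces y = a by y⁰ = ε:
- Original: s = xyz = abab; abab splits into halves ab · ab, which are equal, so it is in L (w = ab)
- Pumped: xy⁰z = ε · ε · bab = bab
- bab has odd length 3, so it cannot be written as ww and is not in L

The pumping lemma would require xy⁰z ∈ L, so this decomposition yields a contradiction.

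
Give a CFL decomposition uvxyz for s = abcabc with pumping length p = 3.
u='ab', v='c', x='a', y='b', z='c'

For s = abcabc with pumping length p = 3:

One valid decomposition:
- u = 'ab'
- v = 'c'
- x = 'a'
- y = 'b'
- z = 'c'

Verification:
- uvxyz = 'ab' + 'c' + 'a' + 'b' + 'c' = abcabc ✓
- |vxy| = |'cab'| = 3 ≤ 3 ✓
- |vy| = |'cb'| = 2 > 0 ✓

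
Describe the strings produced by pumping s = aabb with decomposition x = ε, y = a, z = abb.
{xy^i z : i ≥ 0} = {a^(i+1) b^2 : i ≥ 0} = {abb, aabb, aaabb, ...}

With x = ε, y = a, z = abb: Starting with aabb and pumping the first 'a' (z = abb keeps the second 'a'), we get strings with i+1 a's followed by 2 b's for i = 0, 1, 2, ...; note bb is not produced because z always contributes one a.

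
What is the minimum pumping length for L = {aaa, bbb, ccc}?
p = 4

For a finite language L, the pumping lemma holds vacuously if p > max|s| for s ∈ L.

The longest string in L = {aaa, bbb, ccc} has length 3.
If p = 4, then no string s ∈ L has |s| ≥ p, so the condition is vacuously true.

The minimum pumping length is p = 4.

Why no smaller p works: for any p ≤ 3, the longest string s ∈ L has |s| = 3 ≥ p, so it would
have to be pumpable; but pumping up (i = 2, 3, ...) produces ever longer strings, which cannot all lie in the
finite language L. So the pumping property fails for every p ≤ 3.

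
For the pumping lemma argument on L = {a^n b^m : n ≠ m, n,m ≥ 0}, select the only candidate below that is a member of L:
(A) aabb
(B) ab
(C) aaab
(C) aaab

The pumping lemma is applied to a string s that lies in L, so first check membership of each option:
- (A) aabb = a^2 b^2 has n = m = 2, so it is not in L ✗
- (B) ab = a^1 b^1 has n = m = 1, so it is not in L ✗
- (C) aaab = a^3 b^1 with 3 ≠ 1, so it is in L ✓

Only (C) aaab is in L, so it is the only candidate that could play the role of s.
(In a complete proof one picks s in terms of the pumping length p so that |s| ≥ p is guaranteed; a fixed string like aaab illustrates the shape of such an s.)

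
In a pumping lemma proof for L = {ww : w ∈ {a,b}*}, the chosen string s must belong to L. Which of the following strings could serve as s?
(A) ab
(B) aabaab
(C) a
(B) aabaab

The pumping lemma is applied to a string s that lies in L, so first check membership of each option:
- (A) ab has length 2; its halves are a and b, which differ, so it is not in L ✗
- (B) aabaab splits into halves aab · aab, which are equal, so it is in L (w = aab) ✓
- (C) a has odd length 1, so it cannot be written as ww and is not in L ✗

Only (B) aabaab is in L, so it is the only candidate that could play the role of s.
(In a complete proof one picks s in terms of the pumping length p so that |s| ≥ p is guaranteed; a fixed string like aabaab illustrates the shape of such an s.)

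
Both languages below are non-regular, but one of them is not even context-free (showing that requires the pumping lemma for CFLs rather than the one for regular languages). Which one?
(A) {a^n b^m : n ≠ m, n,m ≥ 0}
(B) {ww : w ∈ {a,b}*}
(B) {ww : w ∈ {a,b}*}

(B) {ww : w ∈ {a,b}*} requires the CFL pumping lemma.

- {a^n b^m : n ≠ m, n,m ≥ 0} is context-free (but not regular)
  • Can be shown non-regular with the regular pumping lemma
  • After pumping a's, we can make n = m

- {ww : w ∈ {a,b}*} is NOT context-free
  • Requires the CFL pumping lemma to prove
  • Cannot verify equality of two arbitrary substrings

The CFL pumping lemma is "stronger" in that it can prove non-membership
in the larger class of context-free languages.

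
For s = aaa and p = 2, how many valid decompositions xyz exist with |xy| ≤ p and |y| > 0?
3

For s = 'aaa' with pumping length p = 2:

Constraints: |xy| ≤ 2, |y| > 0

Valid decompositions (|xy| ≤ p, |y| ≥ 1):
  • x='', y='a', z='aa'
  • x='a', y='a', z='a'
  • x='', y='aa', z='a'

Total count: 3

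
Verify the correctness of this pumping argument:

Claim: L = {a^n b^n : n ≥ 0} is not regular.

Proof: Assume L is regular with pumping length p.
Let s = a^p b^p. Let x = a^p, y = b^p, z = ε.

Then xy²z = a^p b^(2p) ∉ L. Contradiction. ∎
The proof is INCORRECT.

Error: The decomposition violates |xy| ≤ p.
With x = a^p and y = b^p, we have |xy| = 2p > p.
The pumping lemma requires |xy| ≤ p, so y must be within the first p characters.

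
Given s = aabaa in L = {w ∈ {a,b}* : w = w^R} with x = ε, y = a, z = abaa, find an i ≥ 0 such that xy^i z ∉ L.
i = 0

xy⁰z = ε · ε · abaa = abaa; abaa reversed is aaba ≠ abaa, so it is not a palindrome and is not in L.
(Other choices also work, e.g. i = 2, 3; only i = 1 is guaranteed to stay in L since xy¹z = s.)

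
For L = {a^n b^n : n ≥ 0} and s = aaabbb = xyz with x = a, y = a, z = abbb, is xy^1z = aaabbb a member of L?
Yes

xy¹z = a · a · abbb = aaabbb.
aaabbb = a^3 b^3 has equal counts (3 = 3), so it is in L.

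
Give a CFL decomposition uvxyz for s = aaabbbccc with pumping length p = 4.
u='aa', v='a', x='bb', y='b', z='ccc'

For s = aaabbbccc with pumping length p = 4:

One valid decomposition:
- u = 'aa'
- v = 'a'
- x = 'bb'
- y = 'b'
- z = 'ccc'

Verification:
- uvxyz = 'aa' + 'a' + 'bb' + 'b' + 'ccc' = aaabbbccc ✓
- |vxy| = |'abbb'| = 4 ≤ 4 ✓
- |vy| = |'ab'| = 2 > 0 ✓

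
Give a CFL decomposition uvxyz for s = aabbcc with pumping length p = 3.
u='aa', v='b', x='b', y='c', z='c'

For s = aabbcc with pumping length p = 3:

One valid decomposition:
- u = 'aa'
- v = 'b'
- x = 'b'
- y = 'c'
- z = 'c'

Verification:
- uvxyz = 'aa' + 'b' + 'b' + 'c' + 'c' = aabbcc ✓
- |vxy| = |'bbc'| = 3 ≤ 3 ✓
- |vy| = |'bc'| = 2 > 0 ✓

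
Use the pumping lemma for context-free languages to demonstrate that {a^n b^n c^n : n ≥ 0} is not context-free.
Assume for contradiction that L is context-free, and let p ≥ 1 be the pumping length given by the pumping lemma for CFLs.
Choose s = a^p b^p c^p. Then s ∈ L and |s| = 3p ≥ p.
By the CFL pumping lemma, s = uvxyz for some u, v, x, y, z with |vxy| ≤ p, |vy| ≥ 1, and uv^i xy^i z ∈ L for every i ≥ 0.

Because |vxy| ≤ p, the window vxy cannot contain both an a and a c: any substring of s containing both must include the entire block b^p plus at least one a and one c, so it has length ≥ p + 2 > p.
Hence at least one of the letters a, c does not occur in vy at all.

Take i = 0: the string uxz is obtained from s by deleting |vy| ≥ 1 symbols, so |uxz| = 3p − |vy| < 3p.
But the letter (a or c) that does not occur in vy still occurs exactly p times in uxz. Every string of L with exactly p copies of some letter is a^p b^p c^p, of length 3p. Since |uxz| < 3p, uxz ∉ L.

This contradicts the CFL pumping lemma, which requires uv^i xy^i z ∈ L for all i ≥ 0.
Hence L = {a^n b^n c^n : n ≥ 0} is not context-free. ∎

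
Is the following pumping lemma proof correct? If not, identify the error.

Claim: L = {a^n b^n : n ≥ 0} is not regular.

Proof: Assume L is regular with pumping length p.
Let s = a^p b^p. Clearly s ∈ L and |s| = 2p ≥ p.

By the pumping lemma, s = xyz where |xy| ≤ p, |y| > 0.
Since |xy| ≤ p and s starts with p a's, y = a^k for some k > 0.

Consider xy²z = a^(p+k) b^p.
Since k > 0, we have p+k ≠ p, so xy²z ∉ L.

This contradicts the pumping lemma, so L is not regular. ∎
The proof is correct.

This proof is valid because:
1. The string s = a^p b^p is correctly in L
2. The decomposition analysis is correct: y must consist only of a's
3. The contradiction is valid: pumping increases a's but not b's
4. The conclusion follows logically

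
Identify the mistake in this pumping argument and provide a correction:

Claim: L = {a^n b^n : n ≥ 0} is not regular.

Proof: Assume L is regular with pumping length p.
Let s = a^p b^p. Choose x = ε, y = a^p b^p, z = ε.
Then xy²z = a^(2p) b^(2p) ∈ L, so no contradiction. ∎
Error: The decomposition violates |xy| ≤ p. With y = a^p b^p, |xy| = |y| = 2p > p. (The proof also miscomputes xy²z, which would be a^p b^p a^p b^p rather than a^(2p) b^(2p), and it wrongly treats one harmless decomposition as settling the matter — the prover does not get to choose the decomposition.)

Correction: The pumping lemma requires |xy| ≤ p, and the argument must handle every decomposition satisfying |xy| ≤ p, |y| ≥ 1. Since s starts with p a's, any such y consists only of a's, say y = a^k with k ≥ 1. Then xy²z = a^(p+k) b^p has unequal numbers of a's and b's, so xy²z ∉ L — the required contradiction.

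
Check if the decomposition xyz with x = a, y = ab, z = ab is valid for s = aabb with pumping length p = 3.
Violated: xyz = s

The decomposition x = a, y = ab, z = ab for s = aabb with p = 3
violates the constraint: xyz = s

xyz = 'a' + 'ab' + 'ab' = 'aabab' ≠ 'aabb' = s. The decomposition doesn't reconstruct s.

Pumping lemma constraints:
1. xyz = s (decomposition is valid)
2. |xy| ≤ p
3. |y| > 0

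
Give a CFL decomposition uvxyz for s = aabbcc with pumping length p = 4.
u='a', v='a', x='bb', y='c', z='c'

For s = aabbcc with pumping length p = 4:

One valid decomposition:
- u = 'a'
- v = 'a'
- x = 'bb'
- y = 'c'
- z = 'c'

Verification:
- uvxyz = 'a' + 'a' + 'bb' + 'c' + 'c' = aabbcc ✓
- |vxy| = |'abbc'| = 4 ≤ 4 ✓
- |vy| = |'ac'| = 2 > 0 ✓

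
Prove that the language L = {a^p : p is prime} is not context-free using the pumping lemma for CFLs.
Assume for contradiction that L is context-free, and let p ≥ 1 be the pumping length given by the pumping lemma for CFLs.
Choose a prime q with q ≥ p and let s = a^q. Then s ∈ L and |s| = q ≥ p.
By the CFL pumping lemma, s = uvxyz for some u, v, x, y, z with |vxy| ≤ p, |vy| ≥ 1, and uv^i xy^i z ∈ L for every i ≥ 0.
All symbols are a's, so only lengths matter: let k = |vy|, with 1 ≤ k ≤ p. Then |uv^i xy^i z| = q + (i − 1)k.

Take i = q + 1: the length is q + qk = q(k + 1).
Both factors satisfy q ≥ 2 and k + 1 ≥ 2, so q(k + 1) is composite and uv^(q+1) xy^(q+1) z ∉ L.

This contradicts the CFL pumping lemma, which requires uv^i xy^i z ∈ L for all i ≥ 0.
Hence L = {a^p : p is prime} is not context-free. ∎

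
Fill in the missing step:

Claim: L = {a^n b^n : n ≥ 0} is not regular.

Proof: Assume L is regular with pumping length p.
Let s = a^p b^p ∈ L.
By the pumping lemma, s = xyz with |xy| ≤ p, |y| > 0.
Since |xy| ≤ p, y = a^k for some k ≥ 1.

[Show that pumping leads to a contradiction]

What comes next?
Consider xy²z = a^(p+k) b^p.

Since k ≥ 1, we have p + k > p.
So xy²z has more a's than b's: (p+k) a's vs p b's.
This means xy²z ∉ L because a^n b^n requires equal counts.

This contradicts the pumping lemma which states xy²z ∈ L.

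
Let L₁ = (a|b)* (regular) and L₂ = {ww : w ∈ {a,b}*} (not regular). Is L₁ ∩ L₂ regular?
No — L₁ ∩ L₂ is not regular.

(a|b)* is all strings over {a,b}, so L₁ ∩ L₂ = {ww : w ∈ {a,b}*} = L₂ itself, which is not regular (pump s = a^p b a^p b).

Note that the bare facts "L₁ regular, L₂ non-regular" do not settle the question by themselves: the closure of regular languages under ∪, ∩, complement and difference applies only when BOTH operands are regular. With a non-regular operand the result can come out regular or non-regular depending on the specific languages, so one has to work out L₁ ∩ L₂ for this particular pair, as above.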